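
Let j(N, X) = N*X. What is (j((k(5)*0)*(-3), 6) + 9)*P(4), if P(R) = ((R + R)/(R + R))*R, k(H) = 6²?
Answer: 36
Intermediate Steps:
k(H) = 36
P(R) = R (P(R) = ((2*R)/((2*R)))*R = ((2*R)*(1/(2*R)))*R = 1*R = R)
(j((k(5)*0)*(-3), 6) + 9)*P(4) = (((36*0)*(-3))*6 + 9)*4 = ((0*(-3))*6 + 9)*4 = (0*6 + 9)*4 = (0 + 9)*4 = 9*4 = 36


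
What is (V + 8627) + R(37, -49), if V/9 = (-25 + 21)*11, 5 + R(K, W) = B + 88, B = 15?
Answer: 8329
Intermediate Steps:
R(K, W) = 98 (R(K, W) = -5 + (15 + 88) = -5 + 103 = 98)
V = -396 (V = 9*((-25 + 21)*11) = 9*(-4*11) = 9*(-44) = -396)
(V + 8627) + R(37, -49) = (-396 + 8627) + 98 = 8231 + 98 = 8329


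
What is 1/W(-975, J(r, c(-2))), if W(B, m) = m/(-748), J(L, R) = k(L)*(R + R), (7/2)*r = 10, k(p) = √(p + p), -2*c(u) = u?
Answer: -187*√70/10 ≈ -156.46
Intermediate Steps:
c(u) = -u/2
k(p) = √2*√p (k(p) = √(2*p) = √2*√p)
r = 20/7 (r = (2/7)*10 = 20/7 ≈ 2.8571)
J(L, R) = 2*R*√2*√L (J(L, R) = (√2*√L)*(R + R) = (√2*√L)*(2*R) = 2*R*√2*√L)
W(B, m) = -m/748 (W(B, m) = m*(-1/748) = -m/748)
1/W(-975, J(r, c(-2))) = 1/(-(-½*(-2))*√2*√(20/7)/374) = 1/(-√2*2*√35/7/374) = 1/(-√70/1309) = -187*√70/10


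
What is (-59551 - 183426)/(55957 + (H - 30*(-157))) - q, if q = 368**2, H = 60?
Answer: -8224136225/60727 ≈ -1.3543e+5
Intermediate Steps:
q = 135424
(-59551 - 183426)/(55957 + (H - 30*(-157))) - q = (-59551 - 183426)/(55957 + (60 - 30*(-157))) - 1*135424 = -242977/(55957 + (60 + 4710)) - 135424 = -242977/(55957 + 4770) - 135424 = -242977/60727 - 135424 = -8224136225/60727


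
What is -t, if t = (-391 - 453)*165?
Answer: 139260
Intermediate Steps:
t = -139260 (t = -844*165 = -139260)
-t = -1*(-139260) = 139260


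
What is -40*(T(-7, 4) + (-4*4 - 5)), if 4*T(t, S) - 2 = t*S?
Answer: 1100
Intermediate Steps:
T(t, S) = ½ + S*t/4 (T(t, S) = ½ + (t*S)/4 = ½ + (S*t)/4 = ½ + S*t/4)
-40*(T(-7, 4) + (-4*4 - 5)) = -40*((½ + (¼)*4*(-7)) + (-4*4 - 5)) = -40*((½ - 7) + (-16 - 5)) = -40*(-13/2 - 21) = -40*(-55/2) = 1100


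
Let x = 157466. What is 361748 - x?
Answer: 204282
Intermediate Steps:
361748 - x = 361748 - 1*157466 = 361748 - 157466 = 204282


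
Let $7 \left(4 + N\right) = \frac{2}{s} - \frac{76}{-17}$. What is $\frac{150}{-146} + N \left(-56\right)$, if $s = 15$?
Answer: $\frac{3465019}{18615} \approx 186.14$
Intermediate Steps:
$N = - \frac{5966}{1785}$ ($N = -4 + \frac{\frac{2}{15} - \frac{76}{-17}}{7} = -4 + \frac{2 \cdot \frac{1}{15} - - \frac{76}{17}}{7} = -4 + \frac{\frac{2}{15} + \frac{76}{17}}{7} = -4 + \frac{1}{7} \cdot \frac{1174}{255} = -4 + \frac{1174}{1785} = - \frac{5966}{1785} \approx -3.3423$)
$\frac{150}{-146} + N \left(-56\right) = \frac{150}{-146} - - \frac{47728}{255} = 150 \left(- \frac{1}{146}\right) + \frac{47728}{255} = - \frac{75}{73} + \frac{47728}{255} = \frac{3465019}{18615}$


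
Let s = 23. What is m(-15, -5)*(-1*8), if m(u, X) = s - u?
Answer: -304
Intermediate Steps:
m(u, X) = 23 - u
m(-15, -5)*(-1*8) = (23 - 1*(-15))*(-1*8) = (23 + 15)*(-8) = 38*(-8) = -304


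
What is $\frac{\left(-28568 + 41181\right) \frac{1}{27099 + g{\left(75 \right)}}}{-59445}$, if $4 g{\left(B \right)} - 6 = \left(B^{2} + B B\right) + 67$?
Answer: $- \frac{50452}{7116695955} \approx -7.0892 \cdot 10^{-6}$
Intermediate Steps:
$g{\left(B \right)} = \frac{73}{4} + \frac{B^{2}}{2}$ ($g{\left(B \right)} = \frac{3}{2} + \frac{\left(B^{2} + B B\right) + 67}{4} = \frac{3}{2} + \frac{\left(B^{2} + B^{2}\right) + 67}{4} = \frac{3}{2} + \frac{2 B^{2} + 67}{4} = \frac{3}{2} + \frac{67 + 2 B^{2}}{4} = \frac{3}{2} + \left(\frac{67}{4} + \frac{B^{2}}{2}\right) = \frac{73}{4} + \frac{B^{2}}{2}$)
$\frac{\left(-28568 + 41181\right) \frac{1}{27099 + g{\left(75 \right)}}}{-59445} = \frac{\left(-28568 + 41181\right) \frac{1}{27099 + \left(\frac{73}{4} + \frac{75^{2}}{2}\right)}}{-59445} = \frac{12613}{27099 + \left(\frac{73}{4} + \frac{1}{2} \cdot 5625\right)} \left(- \frac{1}{59445}\right) = \frac{12613}{27099 + \left(\frac{73}{4} + \frac{5625}{2}\right)} \left(- \frac{1}{59445}\right) = \frac{12613}{27099 + \frac{11323}{4}} \left(- \frac{1}{59445}\right) = \frac{12613}{\frac{119719}{4}} \left(- \frac{1}{59445}\right) = 12613 \cdot \frac{4}{119719} \left(- \frac{1}{59445}\right) = \frac{50452}{119719} \left(- \frac{1}{59445}\right) = - \frac{50452}{7116695955}$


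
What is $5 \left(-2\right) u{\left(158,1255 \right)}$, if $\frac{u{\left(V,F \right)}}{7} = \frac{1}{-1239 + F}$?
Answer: $- \frac{35}{8} \approx -4.375$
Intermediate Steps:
$u{\left(V,F \right)} = \frac{7}{-1239 + F}$
$5 \left(-2\right) u{\left(158,1255 \right)} = 5 \left(-2\right) \frac{7}{-1239 + 1255} = - 10 \cdot \frac{7}{16} = - 10 \cdot 7 \cdot \frac{1}{16} = \left(-10\right) \frac{7}{16} = - \frac{35}{8}$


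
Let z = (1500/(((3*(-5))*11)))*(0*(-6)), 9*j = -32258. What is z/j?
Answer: 0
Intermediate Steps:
j = -32258/9 (j = (⅑)*(-32258) = -32258/9 ≈ -3584.2)
z = 0 (z = (1500/((-15*11)))*0 = (1500/(-165))*0 = (1500*(-1/165))*0 = -100/11*0 = 0)
z/j = 0/(-32258/9) = 0*(-9/32258) = 0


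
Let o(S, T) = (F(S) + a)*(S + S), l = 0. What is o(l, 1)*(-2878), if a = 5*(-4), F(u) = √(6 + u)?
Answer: 0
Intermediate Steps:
a = -20
o(S, T) = 2*S*(-20 + √(6 + S)) (o(S, T) = (√(6 + S) - 20)*(S + S) = (-20 + √(6 + S))*(2*S) = 2*S*(-20 + √(6 + S)))
o(l, 1)*(-2878) = (2*0*(-20 + √(6 + 0)))*(-2878) = (2*0*(-20 + √6))*(-2878) = 0*(-2878) = 0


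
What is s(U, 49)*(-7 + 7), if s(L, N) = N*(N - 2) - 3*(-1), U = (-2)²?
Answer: 0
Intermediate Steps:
U = 4
s(L, N) = 3 + N*(-2 + N) (s(L, N) = N*(-2 + N) + 3 = 3 + N*(-2 + N))
s(U, 49)*(-7 + 7) = (3 + 49² - 2*49)*(-7 + 7) = (3 + 2401 - 98)*0 = 2306*0 = 0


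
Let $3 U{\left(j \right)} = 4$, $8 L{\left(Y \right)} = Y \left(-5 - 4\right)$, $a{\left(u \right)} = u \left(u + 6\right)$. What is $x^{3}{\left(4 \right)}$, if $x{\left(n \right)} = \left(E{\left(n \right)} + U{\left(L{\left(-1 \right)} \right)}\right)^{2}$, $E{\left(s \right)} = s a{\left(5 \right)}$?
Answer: $\frac{85705457236443136}{729} \approx 1.1757 \cdot 10^{14}$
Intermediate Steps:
$a{\left(u \right)} = u \left(6 + u\right)$
$L{\left(Y \right)} = - \frac{9 Y}{8}$ ($L{\left(Y \right)} = \frac{Y \left(-5 - 4\right)}{8} = \frac{Y \left(-9\right)}{8} = \frac{\left(-9\right) Y}{8} = - \frac{9 Y}{8}$)
$U{\left(j \right)} = \frac{4}{3}$ ($U{\left(j \right)} = \frac{1}{3} \cdot 4 = \frac{4}{3}$)
$E{\left(s \right)} = 55 s$ ($E{\left(s \right)} = s 5 \left(6 + 5\right) = s 5 \cdot 11 = s 55 = 55 s$)
$x{\left(n \right)} = \left(\frac{4}{3} + 55 n\right)^{2}$ ($x{\left(n \right)} = \left(55 n + \frac{4}{3}\right)^{2} = \left(\frac{4}{3} + 55 n\right)^{2}$)
$x^{3}{\left(4 \right)} = \left(\frac{\left(4 + 165 \cdot 4\right)^{2}}{9}\right)^{3} = \left(\frac{\left(4 + 660\right)^{2}}{9}\right)^{3} = \left(\frac{664^{2}}{9}\right)^{3} = \left(\frac{1}{9} \cdot 440896\right)^{3} = \left(\frac{440896}{9}\right)^{3} = \frac{85705457236443136}{729}$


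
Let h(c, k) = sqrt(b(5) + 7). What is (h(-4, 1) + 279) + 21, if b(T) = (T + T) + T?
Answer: 300 + sqrt(22) ≈ 304.69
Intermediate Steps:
b(T) = 3*T (b(T) = 2*T + T = 3*T)
h(c, k) = sqrt(22) (h(c, k) = sqrt(3*5 + 7) = sqrt(15 + 7) = sqrt(22))
(h(-4, 1) + 279) + 21 = (sqrt(22) + 279) + 21 = (279 + sqrt(22)) + 21 = 300 + sqrt(22)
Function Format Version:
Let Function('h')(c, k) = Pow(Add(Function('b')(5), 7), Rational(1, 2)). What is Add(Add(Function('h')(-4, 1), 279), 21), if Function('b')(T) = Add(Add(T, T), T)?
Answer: Add(300, Pow(22, Rational(1, 2))) ≈ 304.69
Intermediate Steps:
Function('b')(T) = Mul(3, T) (Function('b')(T) = Add(Mul(2, T), T) = Mul(3, T))
Function('h')(c, k) = Pow(22, Rational(1, 2)) (Function('h')(c, k) = Pow(Add(Mul(3, 5), 7), Rational(1, 2)) = Pow(Add(15, 7), Rational(1, 2)) = Pow(22, Rational(1, 2)))
Add(Add(Function('h')(-4, 1), 279), 21) = Add(Add(Pow(22, Rational(1, 2)), 279), 21) = Add(Add(279, Pow(22, Rational(1, 2))), 21) = Add(300, Pow(22, Rational(1, 2)))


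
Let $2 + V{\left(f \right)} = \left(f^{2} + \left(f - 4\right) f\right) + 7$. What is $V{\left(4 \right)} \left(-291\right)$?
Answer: $-6111$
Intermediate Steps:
$V{\left(f \right)} = 5 + f^{2} + f \left(-4 + f\right)$ ($V{\left(f \right)} = -2 + \left(\left(f^{2} + \left(f - 4\right) f\right) + 7\right) = -2 + \left(\left(f^{2} + \left(-4 + f\right) f\right) + 7\right) = -2 + \left(\left(f^{2} + f \left(-4 + f\right)\right) + 7\right) = -2 + \left(7 + f^{2} + f \left(-4 + f\right)\right) = 5 + f^{2} + f \left(-4 + f\right)$)
$V{\left(4 \right)} \left(-291\right) = \left(5 - 16 + 2 \cdot 4^{2}\right) \left(-291\right) = \left(5 - 16 + 2 \cdot 16\right) \left(-291\right) = \left(5 - 16 + 32\right) \left(-291\right) = 21 \left(-291\right) = -6111$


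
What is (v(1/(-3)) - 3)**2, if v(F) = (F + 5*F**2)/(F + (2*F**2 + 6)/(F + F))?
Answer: 69169/7569 ≈ 9.1385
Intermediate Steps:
v(F) = (F + 5*F**2)/(F + (6 + 2*F**2)/(2*F)) (v(F) = (F + 5*F**2)/(F + (6 + 2*F**2)/((2*F))) = (F + 5*F**2)/(F + (6 + 2*F**2)*(1/(2*F))) = (F + 5*F**2)/(F + (6 + 2*F**2)/(2*F)))
(v(1/(-3)) - 3)**2 = ((1/(-3))**2*(1 + 5/(-3))/(3 + 2*(1/(-3))**2) - 3)**2 = ((-1/3)**2*(1 + 5*(-1/3))/(3 + 2*(-1/3)**2) - 3)**2 = ((1 - 5/3)/(9*(3 + 2*(1/9))) - 3)**2 = ((1/9)*(-2/3)/(3 + 2/9) - 3)**2 = ((1/9)*(-2/3)/(29/9) - 3)**2 = ((1/9)*(9/29)*(-2/3) - 3)**2 = (-2/87 - 3)**2 = (-263/87)**2 = 69169/7569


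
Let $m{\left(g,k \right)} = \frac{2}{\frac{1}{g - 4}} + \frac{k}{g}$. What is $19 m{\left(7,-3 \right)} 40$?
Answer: $\frac{29640}{7} \approx 4234.3$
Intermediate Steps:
$m{\left(g,k \right)} = -8 + 2 g + \frac{k}{g}$ ($m{\left(g,k \right)} = \frac{2}{\frac{1}{-4 + g}} + \frac{k}{g} = 2 \left(-4 + g\right) + \frac{k}{g} = \left(-8 + 2 g\right) + \frac{k}{g} = -8 + 2 g + \frac{k}{g}$)
$19 m{\left(7,-3 \right)} 40 = 19 \left(-8 + 2 \cdot 7 - \frac{3}{7}\right) 40 = 19 \left(-8 + 14 - \frac{3}{7}\right) 40 = 19 \cdot \frac{39}{7} \cdot 40 = \frac{741}{7} \cdot 40 = \frac{29640}{7}$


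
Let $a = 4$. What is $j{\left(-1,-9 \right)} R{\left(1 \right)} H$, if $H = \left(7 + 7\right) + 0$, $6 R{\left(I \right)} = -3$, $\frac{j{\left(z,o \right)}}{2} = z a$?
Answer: $56$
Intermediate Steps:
$j{\left(z,o \right)} = 8 z$ ($j{\left(z,o \right)} = 2 z 4 = 2 \cdot 4 z = 8 z$)
$R{\left(I \right)} = - \frac{1}{2}$ ($R{\left(I \right)} = \frac{1}{6} \left(-3\right) = - \frac{1}{2}$)
$H = 14$ ($H = 14 + 0 = 14$)
$j{\left(-1,-9 \right)} R{\left(1 \right)} H = 8 \left(-1\right) \left(- \frac{1}{2}\right) 14 = \left(-8\right) \left(- \frac{1}{2}\right) 14 = 4 \cdot 14 = 56$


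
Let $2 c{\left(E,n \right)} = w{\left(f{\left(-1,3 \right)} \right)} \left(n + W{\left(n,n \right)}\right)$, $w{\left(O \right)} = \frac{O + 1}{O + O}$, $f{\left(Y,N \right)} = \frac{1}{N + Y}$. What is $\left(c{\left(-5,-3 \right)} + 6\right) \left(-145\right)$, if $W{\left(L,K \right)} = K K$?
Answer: $- \frac{3045}{2} \approx -1522.5$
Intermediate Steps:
$W{\left(L,K \right)} = K^{2}$
$w{\left(O \right)} = \frac{1 + O}{2 O}$
$c{\left(E,n \right)} = \frac{3 n}{4} + \frac{3 n^{2}}{4}$ ($c{\left(E,n \right)} = \frac{\frac{1 + \frac{1}{3 - 1}}{2 \frac{1}{3 - 1}} \left(n + n^{2}\right)}{2} = \frac{\frac{1 + \frac{1}{2}}{2 \cdot \frac{1}{2}} \left(n + n^{2}\right)}{2} = \frac{\frac{\frac{1}{\frac{1}{2}} \left(1 + \frac{1}{2}\right)}{2} \left(n + n^{2}\right)}{2} = \frac{\frac{1}{2} \cdot 2 \cdot \frac{3}{2} \left(n + n^{2}\right)}{2} = \frac{\frac{3}{2} \left(n + n^{2}\right)}{2} = \frac{\frac{3 n}{2} + \frac{3 n^{2}}{2}}{2} = \frac{3 n}{4} + \frac{3 n^{2}}{4}$)
$\left(c{\left(-5,-3 \right)} + 6\right) \left(-145\right) = \left(\frac{3}{4} \left(-3\right) \left(1 - 3\right) + 6\right) \left(-145\right) = \left(\frac{3}{4} \left(-3\right) \left(-2\right) + 6\right) \left(-145\right) = \left(\frac{9}{2} + 6\right) \left(-145\right) = \frac{21}{2} \left(-145\right) = - \frac{3045}{2}$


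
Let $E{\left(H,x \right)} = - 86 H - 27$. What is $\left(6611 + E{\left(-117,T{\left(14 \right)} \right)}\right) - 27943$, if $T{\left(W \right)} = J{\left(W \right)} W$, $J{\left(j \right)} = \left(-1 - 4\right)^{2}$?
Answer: $-11297$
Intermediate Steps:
$J{\left(j \right)} = 25$ ($J{\left(j \right)} = \left(-5\right)^{2} = 25$)
$T{\left(W \right)} = 25 W$
$E{\left(H,x \right)} = -27 - 86 H$
$\left(6611 + E{\left(-117,T{\left(14 \right)} \right)}\right) - 27943 = \left(6611 - -10035\right) - 27943 = \left(6611 + \left(-27 + 10062\right)\right) - 27943 = \left(6611 + 10035\right) - 27943 = 16646 - 27943 = -11297$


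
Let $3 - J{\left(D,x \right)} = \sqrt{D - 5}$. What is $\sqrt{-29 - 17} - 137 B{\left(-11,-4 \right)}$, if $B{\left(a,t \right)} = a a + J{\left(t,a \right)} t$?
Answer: $-14933 - 1644 i + i \sqrt{46} \approx -14933.0 - 1637.2 i$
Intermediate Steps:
$J{\left(D,x \right)} = 3 - \sqrt{-5 + D}$ ($J{\left(D,x \right)} = 3 - \sqrt{D - 5} = 3 - \sqrt{-5 + D}$)
$B{\left(a,t \right)} = a^{2} + t \left(3 - \sqrt{-5 + t}\right)$ ($B{\left(a,t \right)} = a a + \left(3 - \sqrt{-5 + t}\right) t = a^{2} + t \left(3 - \sqrt{-5 + t}\right)$)
$\sqrt{-29 - 17} - 137 B{\left(-11,-4 \right)} = \sqrt{-29 - 17} - 137 \left(\left(-11\right)^{2} - - 4 \left(-3 + \sqrt{-5 - 4}\right)\right) = \sqrt{-46} - 137 \left(121 - - 4 \left(-3 + \sqrt{-9}\right)\right) = i \sqrt{46} - 137 \left(121 - - 4 \left(-3 + 3 i\right)\right) = i \sqrt{46} - 137 \left(121 - \left(12 - 12 i\right)\right) = i \sqrt{46} - 137 \left(109 + 12 i\right) = i \sqrt{46} - \left(14933 + 1644 i\right) = -14933 - 1644 i + i \sqrt{46}$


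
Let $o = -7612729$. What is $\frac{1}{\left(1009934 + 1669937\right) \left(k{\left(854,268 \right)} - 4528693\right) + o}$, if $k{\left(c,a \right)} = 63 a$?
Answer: $- \frac{1}{12091073709368} \approx -8.2706 \cdot 10^{-14}$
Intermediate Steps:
$\frac{1}{\left(1009934 + 1669937\right) \left(k{\left(854,268 \right)} - 4528693\right) + o} = \frac{1}{\left(1009934 + 1669937\right) \left(63 \cdot 268 - 4528693\right) - 7612729} = \frac{1}{2679871 \left(16884 - 4528693\right) - 7612729} = \frac{1}{2679871 \left(-4511809\right) - 7612729} = \frac{1}{-12091066096639 - 7612729} = \frac{1}{-12091073709368} = - \frac{1}{12091073709368}$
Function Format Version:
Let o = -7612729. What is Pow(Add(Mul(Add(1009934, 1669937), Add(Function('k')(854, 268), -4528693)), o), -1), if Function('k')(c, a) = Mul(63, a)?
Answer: Rational(-1, 12091073709368) ≈ -8.2706e-14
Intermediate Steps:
Pow(Add(Mul(Add(1009934, 1669937), Add(Function('k')(854, 268), -4528693)), o), -1) = Pow(Add(Mul(Add(1009934, 1669937), Add(Mul(63, 268), -4528693)), -7612729), -1) = Pow(Add(Mul(2679871, Add(16884, -4528693)), -7612729), -1) = Pow(Add(Mul(2679871, -4511809), -7612729), -1) = Pow(Add(-12091066096639, -7612729), -1) = Pow(-12091073709368, -1) = Rational(-1, 12091073709368)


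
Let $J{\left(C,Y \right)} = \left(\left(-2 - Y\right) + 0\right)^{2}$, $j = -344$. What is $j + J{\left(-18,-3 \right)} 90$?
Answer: $-254$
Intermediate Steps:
$J{\left(C,Y \right)} = \left(-2 - Y\right)^{2}$
$j + J{\left(-18,-3 \right)} 90 = -344 + \left(2 - 3\right)^{2} \cdot 90 = -344 + \left(-1\right)^{2} \cdot 90 = -344 + 1 \cdot 90 = -344 + 90 = -254$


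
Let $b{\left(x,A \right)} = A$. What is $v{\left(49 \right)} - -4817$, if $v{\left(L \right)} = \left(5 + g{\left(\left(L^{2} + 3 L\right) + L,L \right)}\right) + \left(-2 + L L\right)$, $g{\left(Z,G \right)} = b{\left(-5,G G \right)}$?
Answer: $9622$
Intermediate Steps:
$g{\left(Z,G \right)} = G^{2}$ ($g{\left(Z,G \right)} = G G = G^{2}$)
$v{\left(L \right)} = 3 + 2 L^{2}$ ($v{\left(L \right)} = \left(5 + L^{2}\right) + \left(-2 + L L\right) = \left(5 + L^{2}\right) + \left(-2 + L^{2}\right) = 3 + 2 L^{2}$)
$v{\left(49 \right)} - -4817 = \left(3 + 2 \cdot 49^{2}\right) - -4817 = \left(3 + 2 \cdot 2401\right) + 4817 = \left(3 + 4802\right) + 4817 = 4805 + 4817 = 9622$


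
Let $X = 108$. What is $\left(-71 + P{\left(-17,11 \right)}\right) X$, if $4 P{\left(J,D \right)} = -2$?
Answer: $-7722$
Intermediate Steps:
$P{\left(J,D \right)} = - \frac{1}{2}$ ($P{\left(J,D \right)} = \frac{1}{4} \left(-2\right) = - \frac{1}{2}$)
$\left(-71 + P{\left(-17,11 \right)}\right) X = \left(-71 - \frac{1}{2}\right) 108 = \left(- \frac{143}{2}\right) 108 = -7722$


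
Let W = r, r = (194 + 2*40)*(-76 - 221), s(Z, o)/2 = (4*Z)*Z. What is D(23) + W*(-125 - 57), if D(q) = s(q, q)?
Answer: 14815028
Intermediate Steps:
s(Z, o) = 8*Z**2 (s(Z, o) = 2*((4*Z)*Z) = 2*(4*Z**2) = 8*Z**2)
D(q) = 8*q**2
r = -81378 (r = (194 + 80)*(-297) = 274*(-297) = -81378)
W = -81378
D(23) + W*(-125 - 57) = 8*23**2 - 81378*(-125 - 57) = 8*529 - 81378*(-182) = 4232 + 14810796 = 14815028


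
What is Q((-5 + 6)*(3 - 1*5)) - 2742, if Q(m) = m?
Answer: -2744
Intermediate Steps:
Q((-5 + 6)*(3 - 1*5)) - 2742 = (-5 + 6)*(3 - 1*5) - 2742 = 1*(3 - 5) - 2742 = 1*(-2) - 2742 = -2 - 2742 = -2744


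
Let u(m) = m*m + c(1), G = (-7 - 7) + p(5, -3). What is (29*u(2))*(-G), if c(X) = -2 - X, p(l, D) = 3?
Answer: 319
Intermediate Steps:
G = -11 (G = (-7 - 7) + 3 = -14 + 3 = -11)
u(m) = -3 + m² (u(m) = m*m + (-2 - 1*1) = m² + (-2 - 1) = m² - 3 = -3 + m²)
(29*u(2))*(-G) = (29*(-3 + 2²))*(-1*(-11)) = (29*(-3 + 4))*11 = (29*1)*11 = 29*11 = 319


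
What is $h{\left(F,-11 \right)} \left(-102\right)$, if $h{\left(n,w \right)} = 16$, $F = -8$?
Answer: $-1632$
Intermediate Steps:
$h{\left(F,-11 \right)} \left(-102\right) = 16 \left(-102\right) = -1632$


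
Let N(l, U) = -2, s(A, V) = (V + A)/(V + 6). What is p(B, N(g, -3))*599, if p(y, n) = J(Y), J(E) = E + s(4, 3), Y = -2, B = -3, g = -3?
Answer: -6589/9 ≈ -732.11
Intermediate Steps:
s(A, V) = (A + V)/(6 + V)
J(E) = 7/9 + E (J(E) = E + (4 + 3)/(6 + 3) = E + 7/9 = 7/9 + E)
p(y, n) = -11/9 (p(y, n) = 7/9 - 2 = -11/9)
p(B, N(g, -3))*599 = -11/9*599 = -6589/9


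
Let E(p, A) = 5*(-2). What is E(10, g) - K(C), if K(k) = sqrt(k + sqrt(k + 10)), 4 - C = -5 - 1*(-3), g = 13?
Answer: -10 - sqrt(10) ≈ -13.162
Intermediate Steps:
E(p, A) = -10
C = 6 (C = 4 - (-5 - 1*(-3)) = 4 - (-5 + 3) = 4 - 1*(-2) = 4 + 2 = 6)
K(k) = sqrt(k + sqrt(10 + k))
E(10, g) - K(C) = -10 - sqrt(6 + sqrt(10 + 6)) = -10 - sqrt(6 + sqrt(16)) = -10 - sqrt(6 + 4) = -10 - sqrt(10)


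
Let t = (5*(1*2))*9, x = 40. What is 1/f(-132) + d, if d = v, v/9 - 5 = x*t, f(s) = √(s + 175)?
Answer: 32445 + √43/43 ≈ 32445.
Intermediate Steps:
f(s) = √(175 + s)
t = 90 (t = (5*2)*9 = 10*9 = 90)
v = 32445 (v = 45 + 9*(40*90) = 45 + 9*3600 = 45 + 32400 = 32445)
d = 32445
1/f(-132) + d = 1/(√(175 - 132)) + 32445 = 1/(√43) + 32445 = √43/43 + 32445 = 32445 + √43/43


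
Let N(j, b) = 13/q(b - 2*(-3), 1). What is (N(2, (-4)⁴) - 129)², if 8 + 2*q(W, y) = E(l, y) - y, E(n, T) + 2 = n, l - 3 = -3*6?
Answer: 16900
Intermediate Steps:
l = -15 (l = 3 - 3*6 = 3 - 18 = -15)
E(n, T) = -2 + n
q(W, y) = -25/2 - y/2 (q(W, y) = -4 + ((-2 - 15) - y)/2 = -4 + (-17 - y)/2 = -4 + (-17/2 - y/2) = -25/2 - y/2)
N(j, b) = -1 (N(j, b) = 13/(-25/2 - ½*1) = 13/(-25/2 - ½) = 13/(-13) = 13*(-1/13) = -1)
(N(2, (-4)⁴) - 129)² = (-1 - 129)² = (-130)² = 16900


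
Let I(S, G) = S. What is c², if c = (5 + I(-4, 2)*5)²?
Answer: 50625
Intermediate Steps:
c = 225 (c = (5 - 4*5)² = (5 - 20)² = (-15)² = 225)
c² = 225² = 50625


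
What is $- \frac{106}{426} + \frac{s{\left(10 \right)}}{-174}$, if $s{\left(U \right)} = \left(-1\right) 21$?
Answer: $- \frac{1583}{12354} \approx -0.12814$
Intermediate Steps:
$s{\left(U \right)} = -21$
$- \frac{106}{426} + \frac{s{\left(10 \right)}}{-174} = - \frac{106}{426} - \frac{21}{-174} = \left(-106\right) \frac{1}{426} - - \frac{7}{58} = - \frac{53}{213} + \frac{7}{58} = - \frac{1583}{12354}$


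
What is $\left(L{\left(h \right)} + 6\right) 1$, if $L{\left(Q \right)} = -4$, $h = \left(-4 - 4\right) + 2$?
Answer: $2$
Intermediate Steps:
$h = -6$ ($h = -8 + 2 = -6$)
$\left(L{\left(h \right)} + 6\right) 1 = \left(-4 + 6\right) 1 = 2 \cdot 1 = 2$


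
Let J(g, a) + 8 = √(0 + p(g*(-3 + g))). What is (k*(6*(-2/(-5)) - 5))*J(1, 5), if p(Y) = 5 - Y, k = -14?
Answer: -1456/5 + 182*√7/5 ≈ -194.89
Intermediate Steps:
J(g, a) = -8 + √(5 - g*(-3 + g)) (J(g, a) = -8 + √(0 + (5 - g*(-3 + g))) = -8 + √(5 - g*(-3 + g)))
(k*(6*(-2/(-5)) - 5))*J(1, 5) = (-14*(6*(-2/(-5)) - 5))*(-8 + √(5 - 1*1*(-3 + 1))) = (-14*(6*(-2*(-⅕)) - 5))*(-8 + √(5 - 1*1*(-2))) = (-14*(6*(⅖) - 5))*(-8 + √(5 + 2)) = (-14*(12/5 - 5))*(-8 + √7) = (-14*(-13/5))*(-8 + √7) = 182*(-8 + √7)/5 = -1456/5 + 182*√7/5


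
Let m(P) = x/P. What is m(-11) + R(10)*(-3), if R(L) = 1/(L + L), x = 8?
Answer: -193/220 ≈ -0.87727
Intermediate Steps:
m(P) = 8/P
R(L) = 1/(2*L)
m(-11) + R(10)*(-3) = 8/(-11) + ((½)/10)*(-3) = 8*(-1/11) + ((½)*(⅒))*(-3) = -8/11 + (1/20)*(-3) = -8/11 - 3/20 = -193/220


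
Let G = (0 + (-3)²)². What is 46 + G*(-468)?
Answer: -37862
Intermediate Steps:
G = 81 (G = (0 + 9)² = 9² = 81)
46 + G*(-468) = 46 + 81*(-468) = 46 - 37908 = -37862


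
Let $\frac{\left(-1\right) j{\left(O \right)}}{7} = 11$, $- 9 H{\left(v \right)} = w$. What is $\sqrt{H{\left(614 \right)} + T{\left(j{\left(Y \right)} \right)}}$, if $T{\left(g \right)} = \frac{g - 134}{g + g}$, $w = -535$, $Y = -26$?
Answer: $\frac{\sqrt{12980506}}{462} \approx 7.7984$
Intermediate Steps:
$H{\left(v \right)} = \frac{535}{9}$ ($H{\left(v \right)} = \left(- \frac{1}{9}\right) \left(-535\right) = \frac{535}{9}$)
$j{\left(O \right)} = -77$ ($j{\left(O \right)} = \left(-7\right) 11 = -77$)
$T{\left(g \right)} = \frac{-134 + g}{2 g}$
$\sqrt{H{\left(614 \right)} + T{\left(j{\left(Y \right)} \right)}} = \sqrt{\frac{535}{9} + \frac{-134 - 77}{2 \left(-77\right)}} = \sqrt{\frac{535}{9} + \frac{1}{2} \left(- \frac{1}{77}\right) \left(-211\right)} = \sqrt{\frac{535}{9} + \frac{211}{154}} = \sqrt{\frac{84289}{1386}} = \frac{\sqrt{12980506}}{462}$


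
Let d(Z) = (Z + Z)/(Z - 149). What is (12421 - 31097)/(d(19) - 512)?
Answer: 173420/4757 ≈ 36.456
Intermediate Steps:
d(Z) = 2*Z/(-149 + Z) (d(Z) = (2*Z)/(-149 + Z) = 2*Z/(-149 + Z))
(12421 - 31097)/(d(19) - 512) = (12421 - 31097)/(2*19/(-149 + 19) - 512) = -18676/(2*19/(-130) - 512) = -18676/(2*19*(-1/130) - 512) = -18676/(-19/65 - 512) = -18676/(-33299/65) = -18676*(-65/33299) = 173420/4757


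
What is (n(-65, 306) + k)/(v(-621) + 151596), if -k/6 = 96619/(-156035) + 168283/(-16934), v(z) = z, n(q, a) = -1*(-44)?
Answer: 141813079333/199460371386375 ≈ 0.00071098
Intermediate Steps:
n(q, a) = 44
k = 83682552153/1321148345 (k = -6*(96619/(-156035) + 168283/(-16934)) = -6*(96619*(-1/156035) + 168283*(-1/16934)) = -6*(-96619/156035 - 168283/16934) = -6*(-27894184051/2642296690) = 83682552153/1321148345 ≈ 63.341)
(n(-65, 306) + k)/(v(-621) + 151596) = (44 + 83682552153/1321148345)/(-621 + 151596) = (141813079333/1321148345)/150975 = (141813079333/1321148345)*(1/150975) = 141813079333/199460371386375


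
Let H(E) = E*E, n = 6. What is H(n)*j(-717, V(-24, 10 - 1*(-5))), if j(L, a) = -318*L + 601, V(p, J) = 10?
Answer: 8229852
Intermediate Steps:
j(L, a) = 601 - 318*L
H(E) = E²
H(n)*j(-717, V(-24, 10 - 1*(-5))) = 6²*(601 - 318*(-717)) = 36*(601 + 228006) = 36*228607 = 8229852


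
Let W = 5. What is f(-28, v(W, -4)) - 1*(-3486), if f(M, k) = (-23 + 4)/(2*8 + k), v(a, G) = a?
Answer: 73187/21 ≈ 3485.1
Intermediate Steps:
f(M, k) = -19/(16 + k)
f(-28, v(W, -4)) - 1*(-3486) = -19/(16 + 5) - 1*(-3486) = -19/21 + 3486 = 73187/21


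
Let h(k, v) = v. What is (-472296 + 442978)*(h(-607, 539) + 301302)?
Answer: -8849374438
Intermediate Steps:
(-472296 + 442978)*(h(-607, 539) + 301302) = (-472296 + 442978)*(539 + 301302) = -29318*301841 = -8849374438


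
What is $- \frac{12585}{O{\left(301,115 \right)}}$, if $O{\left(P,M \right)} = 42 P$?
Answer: $- \frac{4195}{4214} \approx -0.99549$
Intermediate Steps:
$- \frac{12585}{O{\left(301,115 \right)}} = - \frac{12585}{42 \cdot 301} = - \frac{12585}{12642} = \left(-12585\right) \frac{1}{12642} = - \frac{4195}{4214}$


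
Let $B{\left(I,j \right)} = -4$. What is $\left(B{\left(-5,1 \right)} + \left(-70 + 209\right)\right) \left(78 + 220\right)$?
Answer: $40230$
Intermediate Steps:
$\left(B{\left(-5,1 \right)} + \left(-70 + 209\right)\right) \left(78 + 220\right) = \left(-4 + \left(-70 + 209\right)\right) \left(78 + 220\right) = \left(-4 + 139\right) 298 = 135 \cdot 298 = 40230$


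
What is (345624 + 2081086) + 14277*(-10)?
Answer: 2283940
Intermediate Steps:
(345624 + 2081086) + 14277*(-10) = 2426710 - 142770 = 2283940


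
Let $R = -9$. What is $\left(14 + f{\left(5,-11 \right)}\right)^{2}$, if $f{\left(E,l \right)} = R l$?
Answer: $12769$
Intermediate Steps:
$f{\left(E,l \right)} = - 9 l$
$\left(14 + f{\left(5,-11 \right)}\right)^{2} = \left(14 - -99\right)^{2} = \left(14 + 99\right)^{2} = 113^{2} = 12769$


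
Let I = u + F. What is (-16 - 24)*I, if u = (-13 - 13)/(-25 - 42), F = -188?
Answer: 502800/67 ≈ 7504.5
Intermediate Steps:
u = 26/67 (u = -26/(-67) = -26*(-1/67) = 26/67 ≈ 0.38806)
I = -12570/67 (I = 26/67 - 188 = -12570/67 ≈ -187.61)
(-16 - 24)*I = (-16 - 24)*(-12570/67) = -40*(-12570/67) = 502800/67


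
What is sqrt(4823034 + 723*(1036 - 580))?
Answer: sqrt(5152722) ≈ 2270.0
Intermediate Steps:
sqrt(4823034 + 723*(1036 - 580)) = sqrt(4823034 + 723*456) = sqrt(4823034 + 329688) = sqrt(5152722)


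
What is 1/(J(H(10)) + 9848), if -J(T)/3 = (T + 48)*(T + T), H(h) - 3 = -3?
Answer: 1/9848 ≈ 0.00010154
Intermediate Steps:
H(h) = 0 (H(h) = 3 - 3 = 0)
J(T) = -6*T*(48 + T) (J(T) = -3*(T + 48)*(T + T) = -3*(48 + T)*2*T = -6*T*(48 + T))
1/(J(H(10)) + 9848) = 1/(-6*0*(48 + 0) + 9848) = 1/(-6*0*48 + 9848) = 1/(0 + 9848) = 1/9848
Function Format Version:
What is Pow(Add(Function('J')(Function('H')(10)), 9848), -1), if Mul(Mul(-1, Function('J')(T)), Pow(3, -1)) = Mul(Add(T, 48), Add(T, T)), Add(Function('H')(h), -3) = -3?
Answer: Rational(1, 9848) ≈ 0.00010154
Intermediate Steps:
Function('H')(h) = 0 (Function('H')(h) = Add(3, -3) = 0)
Function('J')(T) = Mul(-6, T, Add(48, T)) (Function('J')(T) = Mul(-3, Mul(Add(T, 48), Add(T, T))) = Mul(-3, Mul(Add(48, T), Mul(2, T))) = Mul(-3, Mul(2, T, Add(48, T))) = Mul(-6, T, Add(48, T)))
Pow(Add(Function('J')(Function('H')(10)), 9848), -1) = Pow(Add(Mul(-6, 0, Add(48, 0)), 9848), -1) = Pow(Add(Mul(-6, 0, 48), 9848), -1) = Pow(Add(0, 9848), -1) = Pow(9848, -1) = Rational(1, 9848)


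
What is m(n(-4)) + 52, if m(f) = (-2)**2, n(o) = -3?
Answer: 56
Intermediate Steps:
m(f) = 4
m(n(-4)) + 52 = 4 + 52 = 56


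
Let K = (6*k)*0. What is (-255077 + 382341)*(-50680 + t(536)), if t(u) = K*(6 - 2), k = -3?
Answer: -6449739520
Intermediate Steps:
K = 0 (K = (6*(-3))*0 = -18*0 = 0)
t(u) = 0 (t(u) = 0*(6 - 2) = 0*4 = 0)
(-255077 + 382341)*(-50680 + t(536)) = (-255077 + 382341)*(-50680 + 0) = 127264*(-50680) = -6449739520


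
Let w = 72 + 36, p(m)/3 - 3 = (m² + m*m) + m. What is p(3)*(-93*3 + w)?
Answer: -12312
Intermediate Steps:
p(m) = 9 + 3*m + 6*m² (p(m) = 9 + 3*((m² + m*m) + m) = 9 + 3*((m² + m²) + m) = 9 + 3*(2*m² + m) = 9 + 3*(m + 2*m²) = 9 + (3*m + 6*m²) = 9 + 3*m + 6*m²)
w = 108
p(3)*(-93*3 + w) = (9 + 3*3 + 6*3²)*(-93*3 + 108) = (9 + 9 + 6*9)*(-279 + 108) = (9 + 9 + 54)*(-171) = 72*(-171) = -12312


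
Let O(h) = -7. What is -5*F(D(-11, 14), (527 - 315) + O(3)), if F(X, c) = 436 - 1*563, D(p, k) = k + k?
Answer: 635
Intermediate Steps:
D(p, k) = 2*k
F(X, c) = -127 (F(X, c) = 436 - 563 = -127)
-5*F(D(-11, 14), (527 - 315) + O(3)) = -5*(-127) = 635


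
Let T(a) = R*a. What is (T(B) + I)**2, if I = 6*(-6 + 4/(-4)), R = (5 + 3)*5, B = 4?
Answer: 13924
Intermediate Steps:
R = 40 (R = 8*5 = 40)
T(a) = 40*a
I = -42 (I = 6*(-6 + 4*(-1/4)) = 6*(-6 - 1) = 6*(-7) = -42)
(T(B) + I)**2 = (40*4 - 42)**2 = (160 - 42)**2 = 118**2 = 13924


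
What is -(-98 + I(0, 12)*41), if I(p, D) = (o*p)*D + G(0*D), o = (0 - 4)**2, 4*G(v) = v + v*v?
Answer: 98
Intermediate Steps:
G(v) = v/4 + v**2/4 (G(v) = (v + v*v)/4 = (v + v**2)/4 = v/4 + v**2/4)
o = 16 (o = (-4)**2 = 16)
I(p, D) = 16*D*p (I(p, D) = (16*p)*D + (0*D)*(1 + 0*D)/4 = 16*D*p + (1/4)*0*(1 + 0) = 16*D*p + (1/4)*0*1 = 16*D*p + 0 = 16*D*p)
-(-98 + I(0, 12)*41) = -(-98 + (16*12*0)*41) = -(-98 + 0*41) = -(-98 + 0) = -1*(-98) = 98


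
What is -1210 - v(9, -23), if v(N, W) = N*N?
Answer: -1291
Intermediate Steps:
v(N, W) = N**2
-1210 - v(9, -23) = -1210 - 1*9**2 = -1210 - 1*81 = -1210 - 81 = -1291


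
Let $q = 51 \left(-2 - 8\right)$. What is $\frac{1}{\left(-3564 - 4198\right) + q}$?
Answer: $- \frac{1}{8272} \approx -0.00012089$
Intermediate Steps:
$q = -510$ ($q = 51 \left(-10\right) = -510$)
$\frac{1}{\left(-3564 - 4198\right) + q} = \frac{1}{\left(-3564 - 4198\right) - 510} = \frac{1}{-7762 - 510} = \frac{1}{-8272} = - \frac{1}{8272}$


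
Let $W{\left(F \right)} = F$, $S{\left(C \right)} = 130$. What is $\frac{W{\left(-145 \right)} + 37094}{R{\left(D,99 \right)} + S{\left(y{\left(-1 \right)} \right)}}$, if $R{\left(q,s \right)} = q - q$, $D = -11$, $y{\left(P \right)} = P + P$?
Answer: $\frac{36949}{130} \approx 284.22$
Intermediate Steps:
$y{\left(P \right)} = 2 P$
$R{\left(q,s \right)} = 0$
$\frac{W{\left(-145 \right)} + 37094}{R{\left(D,99 \right)} + S{\left(y{\left(-1 \right)} \right)}} = \frac{-145 + 37094}{0 + 130} = \frac{36949}{130}$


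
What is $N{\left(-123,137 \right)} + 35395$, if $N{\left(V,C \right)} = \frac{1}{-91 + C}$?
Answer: $\frac{1628171}{46} \approx 35395.0$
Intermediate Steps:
$N{\left(-123,137 \right)} + 35395 = \frac{1}{-91 + 137} + 35395 = \frac{1}{46} + 35395 = \frac{1628171}{46}$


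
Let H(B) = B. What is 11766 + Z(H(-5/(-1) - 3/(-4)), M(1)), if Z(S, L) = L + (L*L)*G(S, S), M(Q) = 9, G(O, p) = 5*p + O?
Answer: 29139/2 ≈ 14570.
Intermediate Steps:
G(O, p) = O + 5*p
Z(S, L) = L + 6*S*L² (Z(S, L) = L + (L*L)*(S + 5*S) = L + L²*(6*S) = L + 6*S*L²)
11766 + Z(H(-5/(-1) - 3/(-4)), M(1)) = 11766 + 9*(1 + 6*9*(-5/(-1) - 3/(-4))) = 11766 + 9*(1 + 6*9*(-5*(-1) - 3*(-¼))) = 11766 + 9*(1 + 6*9*(5 + ¾)) = 11766 + 9*(1 + 6*9*(23/4)) = 11766 + 9*(1 + 621/2) = 11766 + 9*(623/2) = 11766 + 5607/2 = 29139/2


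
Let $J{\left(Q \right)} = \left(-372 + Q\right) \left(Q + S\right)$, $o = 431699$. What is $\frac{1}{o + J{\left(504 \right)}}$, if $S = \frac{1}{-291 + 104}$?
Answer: $\frac{17}{8469847} \approx 2.0071 \cdot 10^{-6}$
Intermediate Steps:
$S = - \frac{1}{187}$ ($S = \frac{1}{-187} = - \frac{1}{187} \approx -0.0053476$)
$J{\left(Q \right)} = \left(-372 + Q\right) \left(- \frac{1}{187} + Q\right)$ ($J{\left(Q \right)} = \left(-372 + Q\right) \left(Q - \frac{1}{187}\right) = \left(-372 + Q\right) \left(- \frac{1}{187} + Q\right)$)
$\frac{1}{o + J{\left(504 \right)}} = \frac{1}{431699 + \left(\frac{372}{187} + 504^{2} - \frac{35060760}{187}\right)} = \frac{1}{431699 + \left(\frac{372}{187} + 254016 - \frac{35060760}{187}\right)} = \frac{1}{431699 + \frac{1130964}{17}} = \frac{1}{\frac{8469847}{17}} = \frac{17}{8469847}$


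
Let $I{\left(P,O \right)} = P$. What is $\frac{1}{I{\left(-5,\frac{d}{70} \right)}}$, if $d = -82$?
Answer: $- \frac{1}{5} \approx -0.2$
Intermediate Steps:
$\frac{1}{I{\left(-5,\frac{d}{70} \right)}} = \frac{1}{-5} = - \frac{1}{5}$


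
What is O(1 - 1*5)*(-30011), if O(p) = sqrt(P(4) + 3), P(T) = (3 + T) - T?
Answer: -30011*sqrt(6) ≈ -73512.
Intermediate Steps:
P(T) = 3
O(p) = sqrt(6) (O(p) = sqrt(3 + 3) = sqrt(6))
O(1 - 1*5)*(-30011) = sqrt(6)*(-30011) = -30011*sqrt(6)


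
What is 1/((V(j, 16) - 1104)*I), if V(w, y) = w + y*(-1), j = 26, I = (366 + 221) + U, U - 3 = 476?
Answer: -1/1166204 ≈ -8.5748e-7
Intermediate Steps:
U = 479 (U = 3 + 476 = 479)
I = 1066 (I = (366 + 221) + 479 = 587 + 479 = 1066)
V(w, y) = w - y
1/((V(j, 16) - 1104)*I) = 1/(((26 - 1*16) - 1104)*1066) = 1/(((26 - 16) - 1104)*1066) = 1/((10 - 1104)*1066) = 1/(-1094*1066) = 1/(-1166204) = -1/1166204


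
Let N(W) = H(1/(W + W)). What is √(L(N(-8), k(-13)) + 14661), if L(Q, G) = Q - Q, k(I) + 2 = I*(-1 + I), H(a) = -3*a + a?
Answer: 9*√181 ≈ 121.08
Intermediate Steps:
H(a) = -2*a
k(I) = -2 + I*(-1 + I)
N(W) = -1/W (N(W) = -2/(W + W) = -2*1/(2*W) = -1/W)
L(Q, G) = 0
√(L(N(-8), k(-13)) + 14661) = √(0 + 14661) = √14661 = 9*√181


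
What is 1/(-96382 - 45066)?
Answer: -1/141448 ≈ -7.0697e-6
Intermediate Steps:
1/(-96382 - 45066) = 1/(-141448) = -1/141448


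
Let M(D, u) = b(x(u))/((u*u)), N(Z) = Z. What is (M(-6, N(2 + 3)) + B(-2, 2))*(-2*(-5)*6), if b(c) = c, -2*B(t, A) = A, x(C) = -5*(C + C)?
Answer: -180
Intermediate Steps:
x(C) = -10*C
B(t, A) = -A/2
M(D, u) = -10/u (M(D, u) = (-10*u)/((u*u)) = (-10*u)/(u²) = (-10*u)/u² = -10/u)
(M(-6, N(2 + 3)) + B(-2, 2))*(-2*(-5)*6) = (-10/(2 + 3) - ½*2)*(-2*(-5)*6) = (-10/5 - 1)*(10*6) = (-10*⅕ - 1)*60 = (-2 - 1)*60 = -3*60 = -180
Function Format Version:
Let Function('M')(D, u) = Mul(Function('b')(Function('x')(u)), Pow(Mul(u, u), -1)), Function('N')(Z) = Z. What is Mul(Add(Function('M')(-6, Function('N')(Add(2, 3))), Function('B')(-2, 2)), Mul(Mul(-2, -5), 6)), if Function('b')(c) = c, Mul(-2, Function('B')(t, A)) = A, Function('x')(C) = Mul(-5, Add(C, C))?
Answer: -180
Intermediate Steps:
Function('x')(C) = Mul(-10, C) (Function('x')(C) = Mul(-5, Mul(2, C)) = Mul(-10, C))
Function('B')(t, A) = Mul(Rational(-1, 2), A)
Function('M')(D, u) = Mul(-10, Pow(u, -1)) (Function('M')(D, u) = Mul(Mul(-10, u), Pow(Mul(u, u), -1)) = Mul(Mul(-10, u), Pow(Pow(u, 2), -1)) = Mul(Mul(-10, u), Pow(u, -2)) = Mul(-10, Pow(u, -1)))
Mul(Add(Function('M')(-6, Function('N')(Add(2, 3))), Function('B')(-2, 2)), Mul(Mul(-2, -5), 6)) = Mul(Add(Mul(-10, Pow(Add(2, 3), -1)), Mul(Rational(-1, 2), 2)), Mul(Mul(-2, -5), 6)) = Mul(Add(Mul(-10, Pow(5, -1)), -1), Mul(10, 6)) = Mul(Add(Mul(-10, Rational(1, 5)), -1), 60) = Mul(Add(-2, -1), 60) = Mul(-3, 60) = -180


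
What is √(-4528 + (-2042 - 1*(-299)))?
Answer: I*√6271 ≈ 79.19*I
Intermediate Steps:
√(-4528 + (-2042 - 1*(-299))) = √(-4528 + (-2042 + 299)) = √(-4528 - 1743) = √(-6271) = I*√6271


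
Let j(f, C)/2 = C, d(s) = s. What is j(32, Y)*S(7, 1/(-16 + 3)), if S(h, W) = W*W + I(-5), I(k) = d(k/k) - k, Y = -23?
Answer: -46690/169 ≈ -276.27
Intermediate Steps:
I(k) = 1 - k (I(k) = k/k - k = 1 - k)
j(f, C) = 2*C
S(h, W) = 6 + W**2 (S(h, W) = W*W + (1 - 1*(-5)) = W**2 + (1 + 5) = W**2 + 6 = 6 + W**2)
j(32, Y)*S(7, 1/(-16 + 3)) = (2*(-23))*(6 + (1/(-16 + 3))**2) = -46*(6 + (1/(-13))**2) = -46*(6 + (-1/13)**2) = -46*(6 + 1/169) = -46*1015/169 = -46690/169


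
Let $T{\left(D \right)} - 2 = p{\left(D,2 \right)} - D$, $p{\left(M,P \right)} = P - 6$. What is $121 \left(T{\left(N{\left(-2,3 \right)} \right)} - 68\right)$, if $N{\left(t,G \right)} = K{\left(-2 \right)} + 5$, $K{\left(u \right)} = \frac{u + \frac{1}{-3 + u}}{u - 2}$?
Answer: $- \frac{182831}{20} \approx -9141.5$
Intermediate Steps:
$p{\left(M,P \right)} = -6 + P$ ($p{\left(M,P \right)} = P - 6 = -6 + P$)
$K{\left(u \right)} = \frac{u + \frac{1}{-3 + u}}{-2 + u}$
$N{\left(t,G \right)} = \frac{111}{20}$ ($N{\left(t,G \right)} = \frac{1 + \left(-2\right)^{2} - -6}{6 + \left(-2\right)^{2} - -10} + 5 = \frac{1 + 4 + 6}{6 + 4 + 10} + 5 = \frac{1}{20} \cdot 11 + 5 = \frac{11}{20} + 5 = \frac{111}{20}$)
$T{\left(D \right)} = -2 - D$ ($T{\left(D \right)} = 2 - \left(4 + D\right) = -2 - D$)
$121 \left(T{\left(N{\left(-2,3 \right)} \right)} - 68\right) = 121 \left(\left(-2 - \frac{111}{20}\right) - 68\right) = 121 \left(- \frac{151}{20} - 68\right) = 121 \left(- \frac{1511}{20}\right) = - \frac{182831}{20}$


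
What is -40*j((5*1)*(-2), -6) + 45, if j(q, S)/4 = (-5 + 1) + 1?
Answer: 525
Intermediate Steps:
j(q, S) = -12 (j(q, S) = 4*((-5 + 1) + 1) = 4*(-4 + 1) = 4*(-3) = -12)
-40*j((5*1)*(-2), -6) + 45 = -40*(-12) + 45 = 480 + 45 = 525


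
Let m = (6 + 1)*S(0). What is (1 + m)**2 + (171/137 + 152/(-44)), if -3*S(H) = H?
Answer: -1818/1507 ≈ -1.2064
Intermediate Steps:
S(H) = -H/3
m = 0 (m = (6 + 1)*(-1/3*0) = 7*0 = 0)
(1 + m)**2 + (171/137 + 152/(-44)) = (1 + 0)**2 + (171/137 + 152/(-44)) = 1**2 + (171*(1/137) + 152*(-1/44)) = 1 + (171/137 - 38/11) = 1 - 3325/1507 = -1818/1507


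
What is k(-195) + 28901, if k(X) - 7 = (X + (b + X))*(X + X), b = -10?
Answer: 184908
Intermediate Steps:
k(X) = 7 + 2*X*(-10 + 2*X) (k(X) = 7 + (X + (-10 + X))*(X + X) = 7 + (-10 + 2*X)*(2*X) = 7 + 2*X*(-10 + 2*X))
k(-195) + 28901 = (7 - 20*(-195) + 4*(-195)²) + 28901 = (7 + 3900 + 4*38025) + 28901 = (7 + 3900 + 152100) + 28901 = 156007 + 28901 = 184908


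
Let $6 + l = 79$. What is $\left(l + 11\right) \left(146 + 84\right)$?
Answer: $19320$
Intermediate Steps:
$l = 73$ ($l = -6 + 79 = 73$)
$\left(l + 11\right) \left(146 + 84\right) = \left(73 + 11\right) \left(146 + 84\right) = 84 \cdot 230 = 19320$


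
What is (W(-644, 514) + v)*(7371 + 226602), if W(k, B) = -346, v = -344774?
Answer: -80748761760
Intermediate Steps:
(W(-644, 514) + v)*(7371 + 226602) = (-346 - 344774)*(7371 + 226602) = -345120*233973 = -80748761760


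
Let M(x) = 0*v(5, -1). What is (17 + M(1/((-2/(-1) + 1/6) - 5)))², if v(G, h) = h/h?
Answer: 289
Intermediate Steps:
v(G, h) = 1
M(x) = 0 (M(x) = 0*1 = 0)
(17 + M(1/((-2/(-1) + 1/6) - 5)))² = (17 + 0)² = 17² = 289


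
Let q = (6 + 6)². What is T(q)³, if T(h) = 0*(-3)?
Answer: 0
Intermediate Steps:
q = 144 (q = 12² = 144)
T(h) = 0
T(q)³ = 0³ = 0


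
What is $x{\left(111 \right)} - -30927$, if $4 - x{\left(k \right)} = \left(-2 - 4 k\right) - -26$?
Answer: $31351$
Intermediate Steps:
$x{\left(k \right)} = -20 + 4 k$ ($x{\left(k \right)} = 4 - \left(\left(-2 - 4 k\right) - -26\right) = 4 - \left(\left(-2 - 4 k\right) + 26\right) = 4 - \left(24 - 4 k\right) = 4 + \left(-24 + 4 k\right) = -20 + 4 k$)
$x{\left(111 \right)} - -30927 = \left(-20 + 4 \cdot 111\right) - -30927 = \left(-20 + 444\right) + 30927 = 424 + 30927 = 31351$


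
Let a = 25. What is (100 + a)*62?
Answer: 7750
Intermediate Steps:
(100 + a)*62 = (100 + 25)*62 = 125*62 = 7750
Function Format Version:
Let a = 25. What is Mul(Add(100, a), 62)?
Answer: 7750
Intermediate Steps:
Mul(Add(100, a), 62) = Mul(Add(100, 25), 62) = Mul(125, 62) = 7750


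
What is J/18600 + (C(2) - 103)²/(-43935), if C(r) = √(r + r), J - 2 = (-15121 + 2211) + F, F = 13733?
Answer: -20263/107880 ≈ -0.18783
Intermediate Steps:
J = 825 (J = 2 + ((-15121 + 2211) + 13733) = 2 + (-12910 + 13733) = 2 + 823 = 825)
C(r) = √2*√r (C(r) = √(2*r) = √2*√r)
J/18600 + (C(2) - 103)²/(-43935) = 825/18600 + (√2*√2 - 103)²/(-43935) = 825*(1/18600) + (2 - 103)²*(-1/43935) = 11/248 + (-101)²*(-1/43935) = 11/248 + 10201*(-1/43935) = 11/248 - 101/435 = -20263/107880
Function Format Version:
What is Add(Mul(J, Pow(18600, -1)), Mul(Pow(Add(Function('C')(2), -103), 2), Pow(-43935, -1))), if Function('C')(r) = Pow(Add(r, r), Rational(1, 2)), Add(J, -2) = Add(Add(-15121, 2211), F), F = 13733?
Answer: Rational(-20263, 107880) ≈ -0.18783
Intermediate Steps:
J = 825 (J = Add(2, Add(Add(-15121, 2211), 13733)) = Add(2, Add(-12910, 13733)) = Add(2, 823) = 825)
Function('C')(r) = Mul(Pow(2, Rational(1, 2)), Pow(r, Rational(1, 2))) (Function('C')(r) = Pow(Mul(2, r), Rational(1, 2)) = Mul(Pow(2, Rational(1, 2)), Pow(r, Rational(1, 2))))
Add(Mul(J, Pow(18600, -1)), Mul(Pow(Add(Function('C')(2), -103), 2), Pow(-43935, -1))) = Add(Mul(825, Pow(18600, -1)), Mul(Pow(Add(Mul(Pow(2, Rational(1, 2)), Pow(2, Rational(1, 2))), -103), 2), Pow(-43935, -1))) = Add(Mul(825, Rational(1, 18600)), Mul(Pow(Add(2, -103), 2), Rational(-1, 43935))) = Add(Rational(11, 248), Mul(Pow(-101, 2), Rational(-1, 43935))) = Add(Rational(11, 248), Mul(10201, Rational(-1, 43935))) = Add(Rational(11, 248), Rational(-101, 435)) = Rational(-20263, 107880)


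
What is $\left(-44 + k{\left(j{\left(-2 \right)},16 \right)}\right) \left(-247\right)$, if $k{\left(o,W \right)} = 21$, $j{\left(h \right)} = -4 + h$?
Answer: $5681$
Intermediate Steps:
$\left(-44 + k{\left(j{\left(-2 \right)},16 \right)}\right) \left(-247\right) = \left(-44 + 21\right) \left(-247\right) = \left(-23\right) \left(-247\right) = 5681$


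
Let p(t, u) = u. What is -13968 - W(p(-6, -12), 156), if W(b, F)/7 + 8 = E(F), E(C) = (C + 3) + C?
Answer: -16117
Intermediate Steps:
E(C) = 3 + 2*C (E(C) = (3 + C) + C = 3 + 2*C)
W(b, F) = -35 + 14*F (W(b, F) = -56 + 7*(3 + 2*F) = -56 + (21 + 14*F) = -35 + 14*F)
-13968 - W(p(-6, -12), 156) = -13968 - (-35 + 14*156) = -13968 - (-35 + 2184) = -13968 - 1*2149 = -13968 - 2149 = -16117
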